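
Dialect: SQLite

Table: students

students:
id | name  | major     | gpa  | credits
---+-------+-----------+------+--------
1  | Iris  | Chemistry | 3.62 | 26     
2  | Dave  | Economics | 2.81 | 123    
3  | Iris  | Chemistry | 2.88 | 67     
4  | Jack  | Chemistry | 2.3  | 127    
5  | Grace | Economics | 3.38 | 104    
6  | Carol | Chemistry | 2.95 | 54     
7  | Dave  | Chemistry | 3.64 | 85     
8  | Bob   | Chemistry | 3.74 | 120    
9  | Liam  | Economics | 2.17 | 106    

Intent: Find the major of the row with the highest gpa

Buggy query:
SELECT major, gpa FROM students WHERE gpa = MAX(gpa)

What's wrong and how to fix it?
Bug: MAX(gpa) is an aggregate and cannot be used directly in WHERE

Fix: Wrap MAX in a scalar subquery so WHERE compares against a single value

Corrected query:
SELECT major, gpa FROM students WHERE gpa = (SELECT MAX(gpa) FROM students)

Result:
major     | gpa 
----------+-----
Chemistry | 3.74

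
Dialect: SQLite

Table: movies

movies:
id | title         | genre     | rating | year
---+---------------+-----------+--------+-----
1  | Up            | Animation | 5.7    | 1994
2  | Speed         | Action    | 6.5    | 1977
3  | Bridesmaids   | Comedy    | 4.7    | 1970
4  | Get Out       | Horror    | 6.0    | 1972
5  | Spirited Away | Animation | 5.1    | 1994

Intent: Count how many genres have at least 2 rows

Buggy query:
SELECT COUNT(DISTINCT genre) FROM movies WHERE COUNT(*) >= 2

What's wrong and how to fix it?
Bug: COUNT(*) cannot appear in WHERE; the per-group count doesn't exist yet

Fix: Group first with HAVING COUNT(*) >= 2, then COUNT the resulting groups

Corrected query:
SELECT COUNT(*) FROM (SELECT genre FROM movies GROUP BY genre HAVING COUNT(*) >= 2)

Result:
COUNT(*)
--------
1       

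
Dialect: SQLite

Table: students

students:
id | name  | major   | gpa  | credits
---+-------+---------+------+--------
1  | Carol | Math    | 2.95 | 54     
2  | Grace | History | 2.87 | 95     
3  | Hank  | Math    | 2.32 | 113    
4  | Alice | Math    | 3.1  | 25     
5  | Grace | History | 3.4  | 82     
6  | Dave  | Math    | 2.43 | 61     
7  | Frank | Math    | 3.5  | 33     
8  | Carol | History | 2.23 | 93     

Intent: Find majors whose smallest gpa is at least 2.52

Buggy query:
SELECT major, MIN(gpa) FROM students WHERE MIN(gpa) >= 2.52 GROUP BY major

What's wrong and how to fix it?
Bug: Aggregates like MIN are computed per group after WHERE runs

Fix: Replace WHERE with HAVING after the GROUP BY

Corrected query:
SELECT major, MIN(gpa) FROM students GROUP BY major HAVING MIN(gpa) >= 2.52

Result:
(no rows)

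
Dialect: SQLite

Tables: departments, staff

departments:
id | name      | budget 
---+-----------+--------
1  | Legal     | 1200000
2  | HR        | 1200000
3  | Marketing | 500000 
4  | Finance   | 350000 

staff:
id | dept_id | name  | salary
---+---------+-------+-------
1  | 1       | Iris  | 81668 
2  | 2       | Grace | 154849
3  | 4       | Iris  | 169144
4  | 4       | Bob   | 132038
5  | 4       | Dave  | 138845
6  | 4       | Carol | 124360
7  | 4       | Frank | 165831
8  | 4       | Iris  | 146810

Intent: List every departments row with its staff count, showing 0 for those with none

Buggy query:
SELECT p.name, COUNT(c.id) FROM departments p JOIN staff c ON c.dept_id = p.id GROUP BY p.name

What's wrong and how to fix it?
Bug: INNER JOIN drops departments rows that have no matching staff rows

Fix: Use LEFT JOIN so parents without children still appear (COUNT(c.id) gives 0)

Corrected query:
SELECT p.name, COUNT(c.id) FROM departments p LEFT JOIN staff c ON c.dept_id = p.id GROUP BY p.name

Result:
name      | COUNT(c.id)
----------+------------
Finance   | 6          
HR        | 1          
Legal     | 1          
Marketing | 0          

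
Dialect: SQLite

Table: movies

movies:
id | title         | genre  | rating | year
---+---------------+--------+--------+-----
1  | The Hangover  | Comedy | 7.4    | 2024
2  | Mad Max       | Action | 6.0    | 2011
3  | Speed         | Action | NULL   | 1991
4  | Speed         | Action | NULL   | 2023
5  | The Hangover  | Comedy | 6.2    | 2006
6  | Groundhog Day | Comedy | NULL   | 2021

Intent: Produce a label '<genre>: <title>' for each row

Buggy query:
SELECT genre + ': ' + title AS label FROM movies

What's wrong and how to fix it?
Bug: '+' is numeric addition; on text columns SQLite converts them to 0 instead of concatenating

Fix: Replace + with || to concatenate text

Corrected query:
SELECT genre || ': ' || title AS label FROM movies

Result:
label                
---------------------
Comedy: The Hangover 
Action: Mad Max      
Action: Speed        
Action: Speed        
Comedy: The Hangover 
Comedy: Groundhog Day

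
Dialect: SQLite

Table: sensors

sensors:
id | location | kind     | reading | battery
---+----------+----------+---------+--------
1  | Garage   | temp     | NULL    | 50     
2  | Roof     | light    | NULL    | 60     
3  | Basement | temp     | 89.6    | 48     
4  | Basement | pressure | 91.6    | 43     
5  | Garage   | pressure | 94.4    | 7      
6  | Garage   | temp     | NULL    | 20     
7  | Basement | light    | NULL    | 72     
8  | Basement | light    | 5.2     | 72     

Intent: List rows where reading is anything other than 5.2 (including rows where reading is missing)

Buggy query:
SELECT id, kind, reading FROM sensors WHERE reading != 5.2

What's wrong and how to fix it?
Bug: 'reading != 5.2' is unknown when reading is NULL, so NULL rows are silently excluded

Fix: Handle NULL separately with IS NULL alongside the inequality

Corrected query:
SELECT id, kind, reading FROM sensors WHERE reading != 5.2 OR reading IS NULL

Result:
id | kind     | reading
---+----------+--------
1  | temp     | NULL   
2  | light    | NULL   
3  | temp     | 89.6   
4  | pressure | 91.6   
5  | pressure | 94.4   
6  | temp     | NULL   
7  | light    | NULL   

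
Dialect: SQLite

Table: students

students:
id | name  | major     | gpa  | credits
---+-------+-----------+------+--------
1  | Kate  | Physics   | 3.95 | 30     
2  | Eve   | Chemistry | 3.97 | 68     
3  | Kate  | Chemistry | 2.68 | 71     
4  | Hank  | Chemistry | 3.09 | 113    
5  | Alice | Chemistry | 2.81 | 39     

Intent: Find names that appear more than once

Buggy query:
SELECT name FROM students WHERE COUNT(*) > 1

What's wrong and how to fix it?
Bug: WHERE can't reference COUNT(*); aggregates are computed after WHERE

Fix: Group first, then use HAVING for the count condition

Corrected query:
SELECT name FROM students GROUP BY name HAVING COUNT(*) > 1

Result:
name
----
Kate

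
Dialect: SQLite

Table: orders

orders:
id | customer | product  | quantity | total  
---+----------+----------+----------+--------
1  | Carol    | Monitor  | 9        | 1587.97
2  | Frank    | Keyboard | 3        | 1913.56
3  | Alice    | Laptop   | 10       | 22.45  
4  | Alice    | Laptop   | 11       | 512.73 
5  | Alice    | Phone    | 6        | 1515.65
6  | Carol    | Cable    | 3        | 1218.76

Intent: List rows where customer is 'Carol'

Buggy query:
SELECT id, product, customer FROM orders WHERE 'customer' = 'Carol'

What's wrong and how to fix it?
Bug: 'customer' in single quotes is a string literal, not the column; the comparison is literal-vs-literal and never true

Fix: Reference the column as customer without single quotes

Corrected query:
SELECT id, product, customer FROM orders WHERE customer = 'Carol'

Result:
id | product | customer
---+---------+---------
1  | Monitor | Carol   
6  | Cable   | Carol   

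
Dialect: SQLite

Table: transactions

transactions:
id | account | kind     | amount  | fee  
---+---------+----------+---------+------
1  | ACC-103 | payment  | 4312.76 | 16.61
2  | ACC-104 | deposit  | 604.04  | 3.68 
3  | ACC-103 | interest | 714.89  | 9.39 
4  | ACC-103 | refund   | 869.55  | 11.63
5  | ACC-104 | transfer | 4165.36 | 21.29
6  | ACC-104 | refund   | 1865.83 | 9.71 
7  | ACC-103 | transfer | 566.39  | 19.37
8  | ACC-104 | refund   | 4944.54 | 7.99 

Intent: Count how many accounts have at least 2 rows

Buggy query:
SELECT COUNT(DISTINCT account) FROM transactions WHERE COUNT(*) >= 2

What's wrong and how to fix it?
Bug: COUNT(*) cannot appear in WHERE; the per-group count doesn't exist yet

Fix: Group first with HAVING COUNT(*) >= 2, then COUNT the resulting groups

Corrected query:
SELECT COUNT(*) FROM (SELECT account FROM transactions GROUP BY account HAVING COUNT(*) >= 2)

Result:
COUNT(*)
--------
2       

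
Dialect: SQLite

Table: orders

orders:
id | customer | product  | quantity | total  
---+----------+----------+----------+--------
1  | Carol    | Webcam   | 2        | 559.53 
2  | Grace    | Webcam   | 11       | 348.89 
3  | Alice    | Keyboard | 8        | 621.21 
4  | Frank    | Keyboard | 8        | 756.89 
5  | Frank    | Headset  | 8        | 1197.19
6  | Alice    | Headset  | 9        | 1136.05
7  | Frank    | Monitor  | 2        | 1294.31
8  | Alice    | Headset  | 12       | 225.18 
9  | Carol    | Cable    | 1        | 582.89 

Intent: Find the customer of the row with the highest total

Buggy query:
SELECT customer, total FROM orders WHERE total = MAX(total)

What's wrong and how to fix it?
Bug: WHERE is evaluated per row; an aggregate over the whole table isn't defined there

Fix: Use a subquery: WHERE total = (SELECT MAX(total) FROM orders)

Corrected query:
SELECT customer, total FROM orders WHERE total = (SELECT MAX(total) FROM orders)

Result:
customer | total  
---------+--------
Frank    | 1294.31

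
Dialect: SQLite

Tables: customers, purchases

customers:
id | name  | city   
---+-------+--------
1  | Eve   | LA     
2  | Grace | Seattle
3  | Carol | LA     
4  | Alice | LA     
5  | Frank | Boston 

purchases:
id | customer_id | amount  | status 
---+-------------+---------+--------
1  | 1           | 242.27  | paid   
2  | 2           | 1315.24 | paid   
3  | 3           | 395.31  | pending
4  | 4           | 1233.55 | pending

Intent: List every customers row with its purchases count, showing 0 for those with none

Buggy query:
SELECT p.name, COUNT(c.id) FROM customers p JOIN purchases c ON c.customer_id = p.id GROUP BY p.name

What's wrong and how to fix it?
Bug: An inner join excludes parents with zero children

Fix: Use LEFT JOIN so parents without children still appear (COUNT(c.id) gives 0)

Corrected query:
SELECT p.name, COUNT(c.id) FROM customers p LEFT JOIN purchases c ON c.customer_id = p.id GROUP BY p.name

Result:
name  | COUNT(c.id)
------+------------
Alice | 1          
Carol | 1          
Eve   | 1          
Frank | 0          
Grace | 1          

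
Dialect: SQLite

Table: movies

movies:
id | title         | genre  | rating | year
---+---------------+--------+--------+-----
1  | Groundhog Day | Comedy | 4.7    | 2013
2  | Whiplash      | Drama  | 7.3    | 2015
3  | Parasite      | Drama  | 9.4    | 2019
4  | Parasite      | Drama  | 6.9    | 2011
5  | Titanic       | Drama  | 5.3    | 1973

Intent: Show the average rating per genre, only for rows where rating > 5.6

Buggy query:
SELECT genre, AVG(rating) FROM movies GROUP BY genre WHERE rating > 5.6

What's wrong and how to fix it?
Bug: Row-level WHERE must come before GROUP BY in the clause order

Fix: Move the WHERE clause before GROUP BY

Corrected query:
SELECT genre, AVG(rating) FROM movies WHERE rating > 5.6 GROUP BY genre

Result:
genre | AVG(rating)
------+------------
Drama | 7.866667   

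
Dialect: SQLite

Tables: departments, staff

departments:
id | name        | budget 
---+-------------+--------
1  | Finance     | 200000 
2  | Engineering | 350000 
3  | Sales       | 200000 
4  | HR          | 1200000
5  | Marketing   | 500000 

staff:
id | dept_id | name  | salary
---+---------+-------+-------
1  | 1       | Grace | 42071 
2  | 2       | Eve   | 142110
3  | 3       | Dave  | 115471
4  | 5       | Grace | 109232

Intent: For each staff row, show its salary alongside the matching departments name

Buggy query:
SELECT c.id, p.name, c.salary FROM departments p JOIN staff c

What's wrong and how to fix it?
Bug: JOIN with no ON clause produces a cartesian product; every staff row pairs with every departments row

Fix: Add ON c.dept_id = p.id to the JOIN

Corrected query:
SELECT c.id, p.name, c.salary FROM departments p JOIN staff c ON c.dept_id = p.id

Result:
id | name        | salary
---+-------------+-------
1  | Finance     | 42071 
2  | Engineering | 142110
3  | Sales       | 115471
4  | Marketing   | 109232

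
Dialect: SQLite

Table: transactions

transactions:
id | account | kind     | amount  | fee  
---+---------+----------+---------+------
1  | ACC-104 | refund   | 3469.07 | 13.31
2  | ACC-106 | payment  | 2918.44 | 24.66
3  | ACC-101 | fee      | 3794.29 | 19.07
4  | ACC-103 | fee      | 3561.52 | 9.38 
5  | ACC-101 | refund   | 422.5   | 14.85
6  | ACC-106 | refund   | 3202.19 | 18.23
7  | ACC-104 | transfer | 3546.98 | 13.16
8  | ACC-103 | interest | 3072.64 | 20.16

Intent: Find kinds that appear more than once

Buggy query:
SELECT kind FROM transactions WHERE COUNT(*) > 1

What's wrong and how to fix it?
Bug: WHERE can't reference COUNT(*); aggregates are computed after WHERE

Fix: Group first, then use HAVING for the count condition

Corrected query:
SELECT kind FROM transactions GROUP BY kind HAVING COUNT(*) > 1

Result:
kind  
------
fee   
refund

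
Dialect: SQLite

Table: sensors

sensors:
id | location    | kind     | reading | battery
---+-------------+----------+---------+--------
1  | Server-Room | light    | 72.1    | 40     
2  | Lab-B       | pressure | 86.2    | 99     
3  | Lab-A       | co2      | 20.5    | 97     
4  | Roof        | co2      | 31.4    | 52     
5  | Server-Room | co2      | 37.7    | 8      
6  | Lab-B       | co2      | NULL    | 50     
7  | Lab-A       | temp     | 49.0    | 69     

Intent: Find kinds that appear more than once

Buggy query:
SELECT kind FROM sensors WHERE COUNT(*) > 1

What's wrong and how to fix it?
Bug: COUNT(*) is an aggregate and cannot be used in WHERE

Fix: GROUP BY kind, then filter groups with HAVING COUNT(*) > 1

Corrected query:
SELECT kind FROM sensors GROUP BY kind HAVING COUNT(*) > 1

Result:
kind
----
co2 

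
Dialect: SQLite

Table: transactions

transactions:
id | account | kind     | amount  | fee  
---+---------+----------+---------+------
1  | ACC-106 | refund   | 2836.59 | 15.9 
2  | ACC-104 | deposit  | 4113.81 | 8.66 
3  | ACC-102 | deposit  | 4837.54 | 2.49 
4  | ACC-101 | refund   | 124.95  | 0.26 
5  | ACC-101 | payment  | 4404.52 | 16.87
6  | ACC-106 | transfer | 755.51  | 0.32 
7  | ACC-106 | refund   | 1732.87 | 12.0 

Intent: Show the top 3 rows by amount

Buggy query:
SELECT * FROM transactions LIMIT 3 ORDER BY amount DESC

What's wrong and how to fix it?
Bug: ORDER BY cannot follow LIMIT; LIMIT is the final clause

Fix: Sort with ORDER BY, then apply LIMIT

Corrected query:
SELECT * FROM transactions ORDER BY amount DESC LIMIT 3

Result:
id | account | kind    | amount  | fee  
---+---------+---------+---------+------
3  | ACC-102 | deposit | 4837.54 | 2.49 
5  | ACC-101 | payment | 4404.52 | 16.87
2  | ACC-104 | deposit | 4113.81 | 8.66 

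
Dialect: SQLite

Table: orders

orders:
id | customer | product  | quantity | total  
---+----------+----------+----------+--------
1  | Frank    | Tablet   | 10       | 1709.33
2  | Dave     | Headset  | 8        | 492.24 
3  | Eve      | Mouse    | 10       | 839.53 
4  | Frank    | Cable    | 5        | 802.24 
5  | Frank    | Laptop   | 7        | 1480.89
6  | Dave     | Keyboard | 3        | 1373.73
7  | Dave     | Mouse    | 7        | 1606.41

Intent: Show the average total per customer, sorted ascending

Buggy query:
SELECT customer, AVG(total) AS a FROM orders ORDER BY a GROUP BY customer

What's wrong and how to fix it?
Bug: ORDER BY appears before GROUP BY; SQL clause order requires GROUP BY first

Fix: Reorder: SELECT … FROM … GROUP BY … ORDER BY …

Corrected query:
SELECT customer, AVG(total) AS a FROM orders GROUP BY customer ORDER BY a

Result:
customer | a      
---------+--------
Eve      | 839.53 
Dave     | 1157.46
Frank    | 1330.82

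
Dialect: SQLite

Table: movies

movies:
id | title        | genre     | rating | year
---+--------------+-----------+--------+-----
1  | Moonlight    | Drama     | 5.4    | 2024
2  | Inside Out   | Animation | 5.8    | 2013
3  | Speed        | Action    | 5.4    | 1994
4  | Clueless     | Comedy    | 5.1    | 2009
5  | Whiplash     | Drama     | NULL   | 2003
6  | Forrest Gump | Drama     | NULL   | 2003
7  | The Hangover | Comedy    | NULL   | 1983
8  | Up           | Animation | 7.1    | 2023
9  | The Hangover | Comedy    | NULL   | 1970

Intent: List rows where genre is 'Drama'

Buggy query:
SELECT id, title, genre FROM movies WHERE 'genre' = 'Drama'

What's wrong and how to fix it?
Bug: Single quotes denote string literals in SQL; the column name is being compared as a constant string

Fix: Remove the quotes around the column name (or use double quotes for an identifier)

Corrected query:
SELECT id, title, genre FROM movies WHERE genre = 'Drama'

Result:
id | title        | genre
---+--------------+------
1  | Moonlight    | Drama
5  | Whiplash     | Drama
6  | Forrest Gump | Drama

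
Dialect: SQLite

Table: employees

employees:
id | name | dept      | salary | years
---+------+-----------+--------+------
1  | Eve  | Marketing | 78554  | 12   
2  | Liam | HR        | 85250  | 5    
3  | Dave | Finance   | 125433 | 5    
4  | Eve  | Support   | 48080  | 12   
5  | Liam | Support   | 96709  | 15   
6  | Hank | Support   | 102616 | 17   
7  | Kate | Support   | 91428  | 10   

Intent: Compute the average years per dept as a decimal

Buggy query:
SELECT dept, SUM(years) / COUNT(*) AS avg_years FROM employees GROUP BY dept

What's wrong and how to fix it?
Bug: SUM(years) and COUNT(*) are both integers; the division truncates the fractional part

Fix: Multiply by 1.0 (or CAST to REAL) to force floating-point division

Corrected query:
SELECT dept, SUM(years) * 1.0 / COUNT(*) AS avg_years FROM employees GROUP BY dept

Result:
dept      | avg_years
----------+----------
Finance   | 5        
HR        | 5        
Marketing | 12       
Support   | 13.5     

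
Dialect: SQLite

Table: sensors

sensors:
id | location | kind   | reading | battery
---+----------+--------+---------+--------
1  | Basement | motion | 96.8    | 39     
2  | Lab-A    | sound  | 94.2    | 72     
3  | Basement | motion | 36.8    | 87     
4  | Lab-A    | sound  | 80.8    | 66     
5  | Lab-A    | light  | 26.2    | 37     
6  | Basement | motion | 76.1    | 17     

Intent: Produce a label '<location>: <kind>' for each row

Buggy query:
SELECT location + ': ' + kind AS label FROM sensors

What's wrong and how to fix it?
Bug: SQLite uses || for string concatenation; + coerces text to numbers (yielding 0)

Fix: Use the || operator for string concatenation

Corrected query:
SELECT location || ': ' || kind AS label FROM sensors

Result:
label           
----------------
Basement: motion
Lab-A: sound    
Basement: motion
Lab-A: sound    
Lab-A: light    
Basement: motion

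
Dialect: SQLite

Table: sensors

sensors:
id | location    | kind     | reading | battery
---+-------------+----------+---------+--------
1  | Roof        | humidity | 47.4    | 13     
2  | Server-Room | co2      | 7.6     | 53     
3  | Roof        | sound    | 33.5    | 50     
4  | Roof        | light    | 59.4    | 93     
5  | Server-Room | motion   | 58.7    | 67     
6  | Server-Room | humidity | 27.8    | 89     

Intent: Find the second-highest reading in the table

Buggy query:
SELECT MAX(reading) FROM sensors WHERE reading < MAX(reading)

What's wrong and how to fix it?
Bug: The inner MAX is an aggregate inside WHERE, which is not allowed

Fix: Put the inner MAX in a scalar subquery

Corrected query:
SELECT MAX(reading) FROM sensors WHERE reading < (SELECT MAX(reading) FROM sensors)

Result:
MAX(reading)
------------
58.7        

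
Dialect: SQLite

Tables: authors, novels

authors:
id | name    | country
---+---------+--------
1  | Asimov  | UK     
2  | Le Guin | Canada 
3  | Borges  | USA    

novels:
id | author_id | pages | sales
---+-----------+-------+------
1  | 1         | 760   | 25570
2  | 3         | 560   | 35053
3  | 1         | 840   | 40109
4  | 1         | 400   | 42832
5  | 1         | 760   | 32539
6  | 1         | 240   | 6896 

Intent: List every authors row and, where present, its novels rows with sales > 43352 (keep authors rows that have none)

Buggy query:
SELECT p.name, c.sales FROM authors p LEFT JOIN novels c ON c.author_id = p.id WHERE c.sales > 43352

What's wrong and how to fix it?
Bug: Filtering c.sales in WHERE discards the NULL rows produced by LEFT JOIN, turning it into an inner join

Fix: Put 'c.sales > 43352' in the JOIN's ON clause instead of WHERE

Corrected query:
SELECT p.name, c.sales FROM authors p LEFT JOIN novels c ON c.author_id = p.id AND c.sales > 43352

Result:
name    | sales
--------+------
Asimov  | NULL 
Le Guin | NULL 
Borges  | NULL 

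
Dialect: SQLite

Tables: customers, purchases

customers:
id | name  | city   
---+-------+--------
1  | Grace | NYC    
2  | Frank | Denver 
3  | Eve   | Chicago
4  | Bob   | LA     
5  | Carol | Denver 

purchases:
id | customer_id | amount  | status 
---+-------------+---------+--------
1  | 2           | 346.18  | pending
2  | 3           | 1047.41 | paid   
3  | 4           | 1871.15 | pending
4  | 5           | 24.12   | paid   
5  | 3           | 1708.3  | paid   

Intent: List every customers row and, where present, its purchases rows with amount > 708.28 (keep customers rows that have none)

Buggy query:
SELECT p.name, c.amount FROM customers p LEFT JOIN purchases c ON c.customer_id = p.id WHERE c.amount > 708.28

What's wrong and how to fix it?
Bug: A WHERE condition on the right-hand table after LEFT JOIN drops unmatched parents

Fix: Put 'c.amount > 708.28' in the JOIN's ON clause instead of WHERE

Corrected query:
SELECT p.name, c.amount FROM customers p LEFT JOIN purchases c ON c.customer_id = p.id AND c.amount > 708.28

Result:
name  | amount 
------+--------
Grace | NULL   
Frank | NULL   
Eve   | 1047.41
Eve   | 1708.3 
Bob   | 1871.15
Carol | NULL   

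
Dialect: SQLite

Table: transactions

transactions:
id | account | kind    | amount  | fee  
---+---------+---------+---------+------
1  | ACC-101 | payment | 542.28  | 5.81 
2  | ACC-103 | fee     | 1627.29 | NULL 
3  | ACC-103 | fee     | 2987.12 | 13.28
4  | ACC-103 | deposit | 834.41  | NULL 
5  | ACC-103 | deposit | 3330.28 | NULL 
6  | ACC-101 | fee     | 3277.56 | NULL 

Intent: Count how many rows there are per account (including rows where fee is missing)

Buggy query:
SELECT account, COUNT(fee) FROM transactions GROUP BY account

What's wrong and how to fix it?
Bug: COUNT(column) counts non-NULL values only; rows with NULL fee aren't counted

Fix: Use COUNT(*) to count all rows regardless of NULL

Corrected query:
SELECT account, COUNT(*) FROM transactions GROUP BY account

Result:
account | COUNT(*)
--------+---------
ACC-101 | 2       
ACC-103 | 4       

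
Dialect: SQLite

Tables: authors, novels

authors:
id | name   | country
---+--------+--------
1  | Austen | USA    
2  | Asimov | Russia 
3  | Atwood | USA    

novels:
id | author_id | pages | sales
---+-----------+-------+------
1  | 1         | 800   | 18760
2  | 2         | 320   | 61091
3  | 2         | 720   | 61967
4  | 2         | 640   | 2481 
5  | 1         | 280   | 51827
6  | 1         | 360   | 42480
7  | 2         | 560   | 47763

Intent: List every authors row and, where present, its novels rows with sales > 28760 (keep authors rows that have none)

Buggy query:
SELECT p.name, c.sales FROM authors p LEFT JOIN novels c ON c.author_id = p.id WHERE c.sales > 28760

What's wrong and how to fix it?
Bug: A WHERE condition on the right-hand table after LEFT JOIN drops unmatched parents

Fix: Put 'c.sales > 28760' in the JOIN's ON clause instead of WHERE

Corrected query:
SELECT p.name, c.sales FROM authors p LEFT JOIN novels c ON c.author_id = p.id AND c.sales > 28760

Result:
name   | sales
-------+------
Austen | 42480
Austen | 51827
Asimov | 47763
Asimov | 61091
Asimov | 61967
Atwood | NULL 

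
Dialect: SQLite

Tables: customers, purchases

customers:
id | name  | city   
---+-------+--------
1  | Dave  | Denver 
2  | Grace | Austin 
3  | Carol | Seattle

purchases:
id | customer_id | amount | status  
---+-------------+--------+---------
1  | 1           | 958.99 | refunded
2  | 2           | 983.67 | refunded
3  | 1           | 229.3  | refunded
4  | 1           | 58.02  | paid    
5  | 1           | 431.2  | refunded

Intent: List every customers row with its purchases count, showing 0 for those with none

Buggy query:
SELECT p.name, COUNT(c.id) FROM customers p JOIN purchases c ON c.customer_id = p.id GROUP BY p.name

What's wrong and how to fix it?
Bug: An inner join excludes parents with zero children

Fix: Use LEFT JOIN so parents without children still appear (COUNT(c.id) gives 0)

Corrected query:
SELECT p.name, COUNT(c.id) FROM customers p LEFT JOIN purchases c ON c.customer_id = p.id GROUP BY p.name

Result:
name  | COUNT(c.id)
------+------------
Carol | 0          
Dave  | 4          
Grace | 1          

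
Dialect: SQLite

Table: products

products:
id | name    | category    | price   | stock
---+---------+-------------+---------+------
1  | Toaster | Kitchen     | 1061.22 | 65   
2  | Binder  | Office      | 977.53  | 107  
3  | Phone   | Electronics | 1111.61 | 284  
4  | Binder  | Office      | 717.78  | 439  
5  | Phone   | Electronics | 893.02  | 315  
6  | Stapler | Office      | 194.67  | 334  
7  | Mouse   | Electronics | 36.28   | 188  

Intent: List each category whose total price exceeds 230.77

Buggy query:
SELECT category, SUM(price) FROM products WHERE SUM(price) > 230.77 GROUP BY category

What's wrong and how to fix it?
Bug: Aggregate functions cannot appear in a WHERE clause

Fix: Use HAVING (which filters groups after aggregation) instead of WHERE

Corrected query:
SELECT category, SUM(price) FROM products GROUP BY category HAVING SUM(price) > 230.77

Result:
category    | SUM(price)
------------+-----------
Electronics | 2040.91   
Kitchen     | 1061.22   
Office      | 1889.98   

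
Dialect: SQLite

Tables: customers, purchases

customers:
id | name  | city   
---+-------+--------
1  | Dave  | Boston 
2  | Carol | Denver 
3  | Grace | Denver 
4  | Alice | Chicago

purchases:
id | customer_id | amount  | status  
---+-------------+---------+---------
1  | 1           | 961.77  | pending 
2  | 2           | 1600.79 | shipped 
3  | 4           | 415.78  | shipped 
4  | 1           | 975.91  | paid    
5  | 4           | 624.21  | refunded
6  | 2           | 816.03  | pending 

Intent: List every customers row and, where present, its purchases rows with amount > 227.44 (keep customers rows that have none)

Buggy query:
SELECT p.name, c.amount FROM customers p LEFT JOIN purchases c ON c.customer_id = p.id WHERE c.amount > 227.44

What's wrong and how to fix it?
Bug: Filtering c.amount in WHERE discards the NULL rows produced by LEFT JOIN, turning it into an inner join

Fix: Move the right-table condition into the ON clause so unmatched parents are kept

Corrected query:
SELECT p.name, c.amount FROM customers p LEFT JOIN purchases c ON c.customer_id = p.id AND c.amount > 227.44

Result:
name  | amount 
------+--------
Dave  | 961.77 
Dave  | 975.91 
Carol | 816.03 
Carol | 1600.79
Grace | NULL   
Alice | 415.78 
Alice | 624.21 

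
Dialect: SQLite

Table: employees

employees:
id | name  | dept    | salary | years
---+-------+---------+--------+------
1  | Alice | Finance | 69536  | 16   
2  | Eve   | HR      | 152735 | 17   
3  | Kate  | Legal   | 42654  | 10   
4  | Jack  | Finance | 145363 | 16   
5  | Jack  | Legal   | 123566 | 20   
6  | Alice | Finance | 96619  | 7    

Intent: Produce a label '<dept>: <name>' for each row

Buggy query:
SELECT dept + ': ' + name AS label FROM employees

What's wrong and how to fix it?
Bug: '+' is numeric addition; on text columns SQLite converts them to 0 instead of concatenating

Fix: Replace + with || to concatenate text

Corrected query:
SELECT dept || ': ' || name AS label FROM employees

Result:
label         
--------------
Finance: Alice
HR: Eve       
Legal: Kate   
Finance: Jack 
Legal: Jack   
Finance: Alice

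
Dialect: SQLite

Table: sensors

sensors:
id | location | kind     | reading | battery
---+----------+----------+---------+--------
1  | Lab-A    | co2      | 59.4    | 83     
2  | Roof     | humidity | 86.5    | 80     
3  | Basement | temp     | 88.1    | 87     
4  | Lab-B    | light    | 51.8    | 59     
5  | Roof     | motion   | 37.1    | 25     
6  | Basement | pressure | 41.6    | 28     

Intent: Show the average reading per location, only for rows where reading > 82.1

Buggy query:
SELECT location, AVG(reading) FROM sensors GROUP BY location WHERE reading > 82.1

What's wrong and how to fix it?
Bug: WHERE cannot follow GROUP BY

Fix: Move the WHERE clause before GROUP BY

Corrected query:
SELECT location, AVG(reading) FROM sensors WHERE reading > 82.1 GROUP BY location

Result:
location | AVG(reading)
---------+-------------
Basement | 88.1        
Roof     | 86.5        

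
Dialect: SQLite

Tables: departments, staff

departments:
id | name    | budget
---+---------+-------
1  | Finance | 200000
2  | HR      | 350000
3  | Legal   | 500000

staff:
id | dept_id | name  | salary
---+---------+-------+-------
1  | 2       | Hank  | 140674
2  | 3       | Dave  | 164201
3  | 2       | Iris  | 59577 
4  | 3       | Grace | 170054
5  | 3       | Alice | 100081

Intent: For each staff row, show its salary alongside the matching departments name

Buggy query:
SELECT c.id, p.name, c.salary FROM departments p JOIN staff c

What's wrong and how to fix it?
Bug: JOIN with no ON clause produces a cartesian product; every staff row pairs with every departments row

Fix: Specify the join condition linking the foreign key to the parent id

Corrected query:
SELECT c.id, p.name, c.salary FROM departments p JOIN staff c ON c.dept_id = p.id

Result:
id | name  | salary
---+-------+-------
1  | HR    | 140674
2  | Legal | 164201
3  | HR    | 59577 
4  | Legal | 170054
5  | Legal | 100081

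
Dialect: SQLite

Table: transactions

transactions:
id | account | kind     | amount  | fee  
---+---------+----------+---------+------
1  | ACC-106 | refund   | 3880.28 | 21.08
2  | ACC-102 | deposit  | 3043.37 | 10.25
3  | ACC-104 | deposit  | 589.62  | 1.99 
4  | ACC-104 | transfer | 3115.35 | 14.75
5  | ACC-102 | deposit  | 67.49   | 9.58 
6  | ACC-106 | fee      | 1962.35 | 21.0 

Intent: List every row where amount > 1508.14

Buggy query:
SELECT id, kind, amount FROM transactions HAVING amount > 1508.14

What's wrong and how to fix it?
Bug: This is a non-aggregate query (no GROUP BY, no aggregates), so in SQLite the HAVING clause is invalid here; a row-level condition belongs in WHERE

Fix: Use WHERE for row-level filtering

Corrected query:
SELECT id, kind, amount FROM transactions WHERE amount > 1508.14

Result:
id | kind     | amount 
---+----------+--------
1  | refund   | 3880.28
2  | deposit  | 3043.37
4  | transfer | 3115.35
6  | fee      | 1962.35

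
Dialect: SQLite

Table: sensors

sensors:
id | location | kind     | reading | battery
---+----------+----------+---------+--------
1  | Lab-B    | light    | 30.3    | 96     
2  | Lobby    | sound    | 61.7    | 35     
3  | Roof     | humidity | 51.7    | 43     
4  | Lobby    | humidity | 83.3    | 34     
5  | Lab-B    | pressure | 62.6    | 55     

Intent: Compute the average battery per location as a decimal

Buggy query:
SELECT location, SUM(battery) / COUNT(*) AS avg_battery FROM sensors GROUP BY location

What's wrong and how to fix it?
Bug: Both operands are integers, so '/' performs integer division and truncates

Fix: Multiply by 1.0 (or CAST to REAL) to force floating-point division

Corrected query:
SELECT location, SUM(battery) * 1.0 / COUNT(*) AS avg_battery FROM sensors GROUP BY location

Result:
location | avg_battery
---------+------------
Lab-B    | 75.5       
Lobby    | 34.5       
Roof     | 43         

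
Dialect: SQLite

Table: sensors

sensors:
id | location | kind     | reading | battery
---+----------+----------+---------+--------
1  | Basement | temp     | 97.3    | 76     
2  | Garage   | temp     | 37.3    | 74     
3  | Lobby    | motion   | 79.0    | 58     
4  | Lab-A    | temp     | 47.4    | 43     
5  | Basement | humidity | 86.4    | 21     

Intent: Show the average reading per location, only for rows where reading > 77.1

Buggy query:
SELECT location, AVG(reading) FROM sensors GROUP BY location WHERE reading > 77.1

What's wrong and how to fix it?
Bug: WHERE cannot follow GROUP BY

Fix: Place WHERE between FROM and GROUP BY

Corrected query:
SELECT location, AVG(reading) FROM sensors WHERE reading > 77.1 GROUP BY location

Result:
location | AVG(reading)
---------+-------------
Basement | 91.85       
Lobby    | 79          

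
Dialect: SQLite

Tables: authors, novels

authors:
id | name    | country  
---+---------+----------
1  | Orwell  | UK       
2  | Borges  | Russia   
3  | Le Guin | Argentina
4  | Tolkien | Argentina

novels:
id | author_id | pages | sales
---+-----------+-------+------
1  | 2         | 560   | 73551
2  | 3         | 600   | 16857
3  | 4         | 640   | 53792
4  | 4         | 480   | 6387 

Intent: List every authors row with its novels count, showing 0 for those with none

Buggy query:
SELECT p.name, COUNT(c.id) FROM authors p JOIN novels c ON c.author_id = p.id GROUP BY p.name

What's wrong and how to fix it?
Bug: An inner join excludes parents with zero children

Fix: Use LEFT JOIN so parents without children still appear (COUNT(c.id) gives 0)

Corrected query:
SELECT p.name, COUNT(c.id) FROM authors p LEFT JOIN novels c ON c.author_id = p.id GROUP BY p.name

Result:
name    | COUNT(c.id)
--------+------------
Borges  | 1          
Le Guin | 1          
Orwell  | 0          
Tolkien | 2          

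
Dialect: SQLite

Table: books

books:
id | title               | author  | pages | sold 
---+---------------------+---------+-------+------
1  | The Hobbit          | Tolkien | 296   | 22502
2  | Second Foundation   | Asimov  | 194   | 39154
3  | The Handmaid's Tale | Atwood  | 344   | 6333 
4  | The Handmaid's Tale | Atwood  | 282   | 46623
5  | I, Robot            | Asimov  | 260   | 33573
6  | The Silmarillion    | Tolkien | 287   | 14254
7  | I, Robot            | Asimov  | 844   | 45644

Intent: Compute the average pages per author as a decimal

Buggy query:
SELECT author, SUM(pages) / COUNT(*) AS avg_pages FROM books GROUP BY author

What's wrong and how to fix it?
Bug: Both operands are integers, so '/' performs integer division and truncates

Fix: Multiply by 1.0 (or CAST to REAL) to force floating-point division

Corrected query:
SELECT author, SUM(pages) * 1.0 / COUNT(*) AS avg_pages FROM books GROUP BY author

Result:
author  | avg_pages 
--------+-----------
Asimov  | 432.666667
Atwood  | 313       
Tolkien | 291.5     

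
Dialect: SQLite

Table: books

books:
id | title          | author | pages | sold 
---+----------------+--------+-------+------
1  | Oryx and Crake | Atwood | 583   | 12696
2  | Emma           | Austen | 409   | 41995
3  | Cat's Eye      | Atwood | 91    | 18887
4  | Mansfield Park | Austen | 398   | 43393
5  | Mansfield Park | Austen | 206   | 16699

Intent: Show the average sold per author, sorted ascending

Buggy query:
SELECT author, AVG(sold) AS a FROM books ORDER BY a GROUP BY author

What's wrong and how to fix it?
Bug: ORDER BY appears before GROUP BY; SQL clause order requires GROUP BY first

Fix: Move ORDER BY to the end, after GROUP BY

Corrected query:
SELECT author, AVG(sold) AS a FROM books GROUP BY author ORDER BY a

Result:
author | a      
-------+--------
Atwood | 15791.5
Austen | 34029  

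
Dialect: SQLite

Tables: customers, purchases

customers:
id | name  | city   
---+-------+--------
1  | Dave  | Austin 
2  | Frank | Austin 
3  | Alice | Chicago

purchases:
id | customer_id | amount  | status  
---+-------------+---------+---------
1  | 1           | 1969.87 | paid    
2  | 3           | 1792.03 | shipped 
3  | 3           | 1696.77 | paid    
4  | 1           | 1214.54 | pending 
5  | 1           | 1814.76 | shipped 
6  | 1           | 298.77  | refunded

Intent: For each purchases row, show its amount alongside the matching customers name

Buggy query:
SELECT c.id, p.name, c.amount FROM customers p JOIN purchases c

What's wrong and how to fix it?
Bug: Missing join condition: each purchases row is matched to all customers rows instead of just its own

Fix: Add ON c.customer_id = p.id to the JOIN

Corrected query:
SELECT c.id, p.name, c.amount FROM customers p JOIN purchases c ON c.customer_id = p.id

Result:
id | name  | amount 
---+-------+--------
1  | Dave  | 1969.87
2  | Alice | 1792.03
3  | Alice | 1696.77
4  | Dave  | 1214.54
5  | Dave  | 1814.76
6  | Dave  | 298.77 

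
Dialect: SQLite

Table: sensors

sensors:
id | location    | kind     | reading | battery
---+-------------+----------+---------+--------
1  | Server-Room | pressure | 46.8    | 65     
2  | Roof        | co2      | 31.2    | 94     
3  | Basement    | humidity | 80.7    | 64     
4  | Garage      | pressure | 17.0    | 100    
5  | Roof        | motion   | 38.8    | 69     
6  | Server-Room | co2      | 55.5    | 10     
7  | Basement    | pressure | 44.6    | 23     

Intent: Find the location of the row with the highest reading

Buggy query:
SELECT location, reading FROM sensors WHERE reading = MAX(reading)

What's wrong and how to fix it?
Bug: WHERE is evaluated per row; an aggregate over the whole table isn't defined there

Fix: Wrap MAX in a scalar subquery so WHERE compares against a single value

Corrected query:
SELECT location, reading FROM sensors WHERE reading = (SELECT MAX(reading) FROM sensors)

Result:
location | reading
---------+--------
Basement | 80.7   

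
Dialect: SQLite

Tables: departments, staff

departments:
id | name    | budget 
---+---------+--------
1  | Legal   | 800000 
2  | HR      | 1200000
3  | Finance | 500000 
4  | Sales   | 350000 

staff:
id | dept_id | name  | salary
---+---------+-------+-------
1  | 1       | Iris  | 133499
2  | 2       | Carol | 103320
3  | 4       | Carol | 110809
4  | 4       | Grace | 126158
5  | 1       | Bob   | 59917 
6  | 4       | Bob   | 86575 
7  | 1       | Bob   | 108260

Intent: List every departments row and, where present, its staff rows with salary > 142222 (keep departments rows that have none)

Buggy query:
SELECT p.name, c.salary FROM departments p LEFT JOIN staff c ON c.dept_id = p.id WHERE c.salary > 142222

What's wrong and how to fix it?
Bug: Filtering c.salary in WHERE discards the NULL rows produced by LEFT JOIN, turning it into an inner join

Fix: Put 'c.salary > 142222' in the JOIN's ON clause instead of WHERE

Corrected query:
SELECT p.name, c.salary FROM departments p LEFT JOIN staff c ON c.dept_id = p.id AND c.salary > 142222

Result:
name    | salary
--------+-------
Legal   | NULL  
HR      | NULL  
Finance | NULL  
Sales   | NULL  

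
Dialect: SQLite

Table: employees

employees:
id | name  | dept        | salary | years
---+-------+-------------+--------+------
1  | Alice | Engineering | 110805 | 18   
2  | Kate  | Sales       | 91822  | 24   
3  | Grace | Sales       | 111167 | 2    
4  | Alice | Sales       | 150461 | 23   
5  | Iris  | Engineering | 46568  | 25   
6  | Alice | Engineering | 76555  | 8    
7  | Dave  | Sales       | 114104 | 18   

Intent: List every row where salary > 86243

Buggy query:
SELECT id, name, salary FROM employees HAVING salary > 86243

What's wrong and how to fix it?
Bug: HAVING filters the output of aggregation, but this query has no GROUP BY and no aggregate functions, so SQLite rejects it (HAVING clause on a non-aggregate query); the condition here is per row

Fix: Use WHERE for row-level filtering

Corrected query:
SELECT id, name, salary FROM employees WHERE salary > 86243

Result:
id | name  | salary
---+-------+-------
1  | Alice | 110805
2  | Kate  | 91822 
3  | Grace | 111167
4  | Alice | 150461
7  | Dave  | 114104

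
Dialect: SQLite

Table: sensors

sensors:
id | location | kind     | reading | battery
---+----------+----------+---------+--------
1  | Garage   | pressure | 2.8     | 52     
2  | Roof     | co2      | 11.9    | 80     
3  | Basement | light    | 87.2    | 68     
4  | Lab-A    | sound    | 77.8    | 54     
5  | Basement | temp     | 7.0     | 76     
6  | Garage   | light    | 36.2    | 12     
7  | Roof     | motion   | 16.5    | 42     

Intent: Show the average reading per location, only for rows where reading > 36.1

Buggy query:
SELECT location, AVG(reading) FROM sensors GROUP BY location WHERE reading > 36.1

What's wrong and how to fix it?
Bug: Row-level WHERE must come before GROUP BY in the clause order

Fix: Place WHERE between FROM and GROUP BY

Corrected query:
SELECT location, AVG(reading) FROM sensors WHERE reading > 36.1 GROUP BY location

Result:
location | AVG(reading)
---------+-------------
Basement | 87.2        
Garage   | 36.2        
Lab-A    | 77.8        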